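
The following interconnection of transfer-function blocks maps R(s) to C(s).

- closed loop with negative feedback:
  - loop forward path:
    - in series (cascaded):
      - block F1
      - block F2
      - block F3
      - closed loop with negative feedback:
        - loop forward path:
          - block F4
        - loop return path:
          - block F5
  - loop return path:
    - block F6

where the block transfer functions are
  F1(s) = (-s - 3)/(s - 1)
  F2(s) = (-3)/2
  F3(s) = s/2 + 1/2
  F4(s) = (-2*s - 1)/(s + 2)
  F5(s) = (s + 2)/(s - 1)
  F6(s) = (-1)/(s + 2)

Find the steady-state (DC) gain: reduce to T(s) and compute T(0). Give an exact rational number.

First reduce the diagram to T(s).

[1] close the feedback loop around F4, F5: (2*s^2 - s - 1)/(s^2 + 4*s + 4)
[2] combine F1, F2, F3, [F4/(1+F4*F5)] in series: (6*s^3 + 27*s^2 + 30*s + 9)/(4*s^2 + 16*s + 16)
[3] reduce the feedback loop with forward (F1*F2*F3*[F4/(1+F4*F5)]) and return F6: (-6*s^4 - 39*s^3 - 84*s^2 - 69*s - 18)/(2*s^3 + 3*s^2 - 18*s - 23)
Evaluating the step-3 result (the overall T(s)) at s = 0 gives T(0) = -18/(-23) = 18/23.

Answer: 18/23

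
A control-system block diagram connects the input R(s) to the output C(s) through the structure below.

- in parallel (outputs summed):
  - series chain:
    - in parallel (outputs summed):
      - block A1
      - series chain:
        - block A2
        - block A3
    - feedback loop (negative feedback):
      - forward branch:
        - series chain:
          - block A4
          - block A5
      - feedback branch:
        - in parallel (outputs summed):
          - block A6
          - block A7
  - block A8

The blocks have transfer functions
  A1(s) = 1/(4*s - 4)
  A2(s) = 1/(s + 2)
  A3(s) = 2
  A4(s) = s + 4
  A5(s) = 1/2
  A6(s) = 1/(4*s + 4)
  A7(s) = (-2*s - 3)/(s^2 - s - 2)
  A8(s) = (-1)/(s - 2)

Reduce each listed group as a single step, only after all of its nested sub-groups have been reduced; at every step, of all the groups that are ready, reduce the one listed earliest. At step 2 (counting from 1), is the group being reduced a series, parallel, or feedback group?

Reducing step by step:

(1) series reduction of A2, A3
(2) sum the parallel branches A1, (A2*A3)
(3) cascade A4, A5
(4) add A6, A7 (parallel)
(5) collapse the loop ((A4*A5) forward, (A6+A7) return)
(6) multiply (A1+(A2*A3)), [(A4*A5)/(1+(A4*A5)*(A6+A7))] (series)
(7) add ((A1+(A2*A3))*[(A4*A5)/(1+(A4*A5)*(A6+A7))]), A8 (parallel)
At step 2 the group reduced is parallel.

Answer: parallel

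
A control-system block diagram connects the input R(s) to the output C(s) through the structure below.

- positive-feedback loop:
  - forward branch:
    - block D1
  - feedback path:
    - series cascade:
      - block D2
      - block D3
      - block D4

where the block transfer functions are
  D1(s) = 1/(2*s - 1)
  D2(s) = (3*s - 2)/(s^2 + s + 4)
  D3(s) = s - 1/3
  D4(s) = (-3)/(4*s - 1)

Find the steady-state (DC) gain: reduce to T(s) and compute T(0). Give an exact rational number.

Reducing step by step:

[1] reduce the series chain D2, D3, D4, giving (-9*s^2 + 9*s - 2)/(4*s^3 + 3*s^2 + 15*s - 4)
[2] reduce the feedback loop with forward D1 and return (D2*D3*D4), giving (4*s^3 + 3*s^2 + 15*s - 4)/(8*s^4 + 2*s^3 + 36*s^2 - 32*s + 6)
That last expression is T(s); at s = 0 only the constant terms survive, so T(0) = -4/6 = -2/3.

Answer: -2/3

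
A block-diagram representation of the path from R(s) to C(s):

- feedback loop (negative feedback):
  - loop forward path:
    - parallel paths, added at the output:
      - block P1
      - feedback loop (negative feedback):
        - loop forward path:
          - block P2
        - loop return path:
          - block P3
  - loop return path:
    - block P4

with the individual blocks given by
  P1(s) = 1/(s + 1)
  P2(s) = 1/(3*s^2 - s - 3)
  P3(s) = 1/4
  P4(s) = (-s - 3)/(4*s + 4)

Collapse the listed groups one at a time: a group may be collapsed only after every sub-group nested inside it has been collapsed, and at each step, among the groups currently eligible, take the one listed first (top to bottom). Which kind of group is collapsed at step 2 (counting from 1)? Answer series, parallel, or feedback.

Step 1: close the feedback loop around P2, P3
Step 2: parallel reduction of P1, [P2/(1+P2*P3)]
Step 3: apply the feedback formula to (P1+[P2/(1+P2*P3)]), P4
So the answer for step 2 is parallel.

Hence the answer: parallel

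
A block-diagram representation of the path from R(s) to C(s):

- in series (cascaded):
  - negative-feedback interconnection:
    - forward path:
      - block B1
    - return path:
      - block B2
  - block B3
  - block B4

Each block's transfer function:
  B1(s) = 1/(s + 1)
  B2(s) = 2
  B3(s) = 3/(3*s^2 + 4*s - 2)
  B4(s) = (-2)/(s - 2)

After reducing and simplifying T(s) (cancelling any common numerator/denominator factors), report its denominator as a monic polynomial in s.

[1] feedback reduction of B1, B2 -> 1/(s + 3)
[2] reduce the series chain [B1/(1+B1*B2)], B3, B4 -> (-6)/(3*s^4 + 7*s^3 - 16*s^2 - 26*s + 12)
T(s) is the step-2 result (common factors already cancelled). Leading coefficient of the denominator: 3. Divide through by 3 for the monic polynomial.

Answer: s^4 + 7*s^3/3 - 16*s^2/3 - 26*s/3 + 4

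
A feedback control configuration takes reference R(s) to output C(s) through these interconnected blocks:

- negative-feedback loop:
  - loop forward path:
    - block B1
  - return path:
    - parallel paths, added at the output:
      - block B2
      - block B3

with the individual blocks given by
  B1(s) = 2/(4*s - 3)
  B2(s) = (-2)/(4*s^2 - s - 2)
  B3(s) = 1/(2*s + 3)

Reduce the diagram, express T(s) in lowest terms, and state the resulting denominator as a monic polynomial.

Step 1: combine B2, B3 in parallel = (4*s^2 - 5*s - 8)/(8*s^3 + 10*s^2 - 7*s - 6)
Step 2: feedback reduction of B1, (B2+B3) = (16*s^3 + 20*s^2 - 14*s - 12)/(32*s^4 + 16*s^3 - 50*s^2 - 13*s + 2)
That last expression is T(s), already simplified. Scaling its denominator by 1/32 (the reciprocal of the leading coefficient) yields the monic denominator.

Therefore the answer is s^4 + s^3/2 - 25*s^2/16 - 13*s/32 + 1/16.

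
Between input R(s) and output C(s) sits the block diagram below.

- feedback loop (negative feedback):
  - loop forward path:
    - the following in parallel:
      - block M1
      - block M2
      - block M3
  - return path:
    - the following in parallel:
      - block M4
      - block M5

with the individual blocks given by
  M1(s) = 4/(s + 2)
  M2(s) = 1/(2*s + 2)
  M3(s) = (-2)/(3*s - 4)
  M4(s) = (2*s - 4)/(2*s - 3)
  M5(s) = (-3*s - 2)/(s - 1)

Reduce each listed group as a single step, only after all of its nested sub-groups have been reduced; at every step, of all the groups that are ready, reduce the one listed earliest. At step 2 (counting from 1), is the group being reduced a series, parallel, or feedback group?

Answer: parallel

Working:
Step 1: reduce the parallel group M1, M2, M3
Step 2: reduce the parallel group M4, M5
Step 3: collapse the loop ((M1+M2+M3) forward, (M4+M5) return)
So the answer for step 2 is parallel.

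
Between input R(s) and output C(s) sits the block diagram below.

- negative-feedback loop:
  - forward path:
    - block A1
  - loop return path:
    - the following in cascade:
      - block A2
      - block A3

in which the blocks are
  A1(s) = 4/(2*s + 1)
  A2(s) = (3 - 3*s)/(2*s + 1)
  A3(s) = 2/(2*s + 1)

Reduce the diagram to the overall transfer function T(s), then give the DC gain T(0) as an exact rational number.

The answer is 4/25.

Reasoning:
(1) multiply A2, A3 (series); result (6 - 6*s)/(4*s^2 + 4*s + 1)
(2) reduce the feedback loop with forward A1 and return (A2*A3); result (16*s^2 + 16*s + 4)/(8*s^3 + 12*s^2 - 18*s + 25)
DC gain: substitute s = 0 into T(s) from step 2: T(0) = 4/25.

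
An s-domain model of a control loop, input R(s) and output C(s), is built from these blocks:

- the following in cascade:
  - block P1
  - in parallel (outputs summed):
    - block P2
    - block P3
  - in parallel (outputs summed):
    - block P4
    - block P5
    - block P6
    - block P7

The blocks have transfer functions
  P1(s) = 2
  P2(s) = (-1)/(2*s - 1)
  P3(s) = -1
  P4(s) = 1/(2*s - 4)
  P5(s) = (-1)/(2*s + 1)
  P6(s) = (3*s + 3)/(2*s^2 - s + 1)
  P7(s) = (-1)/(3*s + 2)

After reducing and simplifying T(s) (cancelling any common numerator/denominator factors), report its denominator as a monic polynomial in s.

1. sum the parallel branches P2, P3; result (-2*s)/(2*s - 1)
2. add P4, P5, P6, P7 (parallel); result (28*s^4 + 52*s^3 - 99*s^2 - 89*s - 10)/(24*s^5 - 32*s^4 - 26*s^3 - 2*s^2 - 16*s - 8)
3. multiply P1, (P2+P3), (P4+P5+P6+P7) (series); result (-56*s^5 - 104*s^4 + 198*s^3 + 178*s^2 + 20*s)/(24*s^6 - 44*s^5 - 10*s^4 + 11*s^3 - 15*s^2 + 4)
The result of step 3 is T(s) in lowest terms. Its denominator has leading coefficient 24; dividing the denominator through by 24 makes it monic.

Answer: s^6 - 11*s^5/6 - 5*s^4/12 + 11*s^3/24 - 5*s^2/8 + 1/6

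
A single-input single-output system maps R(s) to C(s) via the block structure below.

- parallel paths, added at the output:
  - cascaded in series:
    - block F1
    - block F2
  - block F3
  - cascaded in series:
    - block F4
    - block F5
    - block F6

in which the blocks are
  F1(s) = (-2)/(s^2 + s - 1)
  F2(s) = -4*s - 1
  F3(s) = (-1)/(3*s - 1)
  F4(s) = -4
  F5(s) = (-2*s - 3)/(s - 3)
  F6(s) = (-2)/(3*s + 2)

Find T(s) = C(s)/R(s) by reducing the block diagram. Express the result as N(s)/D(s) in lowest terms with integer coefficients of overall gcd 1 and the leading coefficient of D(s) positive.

(1) cascade F1, F2 gives (8*s + 2)/(s^2 + s - 1)
(2) series reduction of F4, F5, F6 gives (-16*s - 24)/(3*s^2 - 7*s - 6)
(3) parallel reduction of (F1*F2), F3, (F4*F5*F6): this yields T(s), and no further normalization is needed

Hence the answer: (21*s^4 - 274*s^3 - 104*s^2 + 105*s - 18)/(9*s^5 - 15*s^4 - 44*s^3 + 19*s^2 + 17*s - 6)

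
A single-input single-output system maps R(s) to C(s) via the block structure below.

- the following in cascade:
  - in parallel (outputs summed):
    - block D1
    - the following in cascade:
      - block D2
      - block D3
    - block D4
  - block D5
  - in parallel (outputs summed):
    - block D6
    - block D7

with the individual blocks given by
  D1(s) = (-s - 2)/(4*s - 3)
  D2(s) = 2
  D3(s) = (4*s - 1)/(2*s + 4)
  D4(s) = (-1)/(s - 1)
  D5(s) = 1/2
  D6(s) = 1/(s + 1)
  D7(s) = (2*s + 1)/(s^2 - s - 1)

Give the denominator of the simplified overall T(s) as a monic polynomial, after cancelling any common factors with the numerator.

The answer is s^6 + s^5/4 - 19*s^4/4 + 21*s^2/4 - s/4 - 3/2.

Reasoning:
Step 1. cascade D2, D3: (4*s - 1)/(s + 2)
Step 2. parallel reduction of D1, (D2*D3), D4: (15*s^3 - 39*s^2 + 14*s + 7)/(4*s^3 + s^2 - 11*s + 6)
Step 3. sum the parallel branches D6, D7: (3*s^2 + 2*s)/(s^3 - 2*s - 1)
Step 4. cascade (D1+(D2*D3)+D4), D5, (D6+D7): (45*s^5 - 87*s^4 - 36*s^3 + 49*s^2 + 14*s)/(8*s^6 + 2*s^5 - 38*s^4 + 42*s^2 - 2*s - 12)
The result of step 4 is T(s) in lowest terms. Its denominator has leading coefficient 8; dividing the denominator through by 8 makes it monic.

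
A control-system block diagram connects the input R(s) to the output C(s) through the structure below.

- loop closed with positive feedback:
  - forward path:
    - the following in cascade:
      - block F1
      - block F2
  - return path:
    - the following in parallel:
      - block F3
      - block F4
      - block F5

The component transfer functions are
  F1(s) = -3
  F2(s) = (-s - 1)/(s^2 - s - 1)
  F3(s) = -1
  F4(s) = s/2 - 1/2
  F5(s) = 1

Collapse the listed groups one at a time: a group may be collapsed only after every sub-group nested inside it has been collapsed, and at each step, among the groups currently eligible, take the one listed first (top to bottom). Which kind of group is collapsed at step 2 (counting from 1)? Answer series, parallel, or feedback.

Step 1. reduce the series chain F1, F2
Step 2. reduce the parallel group F3, F4, F5
Step 3. reduce the feedback loop with forward (F1*F2) and return (F3+F4+F5)
At step 2 the group reduced is parallel.

Answer: parallel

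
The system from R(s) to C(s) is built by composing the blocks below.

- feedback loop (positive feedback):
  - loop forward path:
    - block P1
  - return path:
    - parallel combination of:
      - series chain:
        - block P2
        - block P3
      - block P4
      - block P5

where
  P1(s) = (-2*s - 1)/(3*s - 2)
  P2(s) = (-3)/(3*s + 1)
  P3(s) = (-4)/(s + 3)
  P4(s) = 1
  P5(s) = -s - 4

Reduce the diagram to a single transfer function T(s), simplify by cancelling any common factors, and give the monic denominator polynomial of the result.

First reduce the diagram to T(s).

[1] series reduction of P2, P3: 12/(3*s^2 + 10*s + 3)
[2] add (P2*P3), P4, P5 (parallel): (-3*s^3 - 19*s^2 - 33*s + 3)/(3*s^2 + 10*s + 3)
[3] feedback reduction of P1, ((P2*P3)+P4+P5): (6*s^3 + 23*s^2 + 16*s + 3)/(6*s^4 + 32*s^3 + 61*s^2 + 38*s + 3)
That last expression is T(s), already simplified. Scaling its denominator by 1/6 (the reciprocal of the leading coefficient) yields the monic denominator.

Answer: s^4 + 16*s^3/3 + 61*s^2/6 + 19*s/3 + 1/2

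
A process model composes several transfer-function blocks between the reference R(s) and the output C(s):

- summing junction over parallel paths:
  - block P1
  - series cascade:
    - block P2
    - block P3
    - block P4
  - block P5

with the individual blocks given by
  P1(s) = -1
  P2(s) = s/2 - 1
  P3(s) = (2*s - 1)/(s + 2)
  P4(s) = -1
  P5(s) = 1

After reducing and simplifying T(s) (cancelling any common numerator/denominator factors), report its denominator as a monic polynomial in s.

Step 1: reduce the series chain P2, P3, P4; result (-2*s^2 + 5*s - 2)/(2*s + 4)
Step 2: sum the parallel branches P1, (P2*P3*P4), P5; result (-2*s^2 + 5*s - 2)/(2*s + 4)
T(s) is the step-2 result (common factors already cancelled). Leading coefficient of the denominator: 2. Divide through by 2 for the monic polynomial.

Final answer: s + 2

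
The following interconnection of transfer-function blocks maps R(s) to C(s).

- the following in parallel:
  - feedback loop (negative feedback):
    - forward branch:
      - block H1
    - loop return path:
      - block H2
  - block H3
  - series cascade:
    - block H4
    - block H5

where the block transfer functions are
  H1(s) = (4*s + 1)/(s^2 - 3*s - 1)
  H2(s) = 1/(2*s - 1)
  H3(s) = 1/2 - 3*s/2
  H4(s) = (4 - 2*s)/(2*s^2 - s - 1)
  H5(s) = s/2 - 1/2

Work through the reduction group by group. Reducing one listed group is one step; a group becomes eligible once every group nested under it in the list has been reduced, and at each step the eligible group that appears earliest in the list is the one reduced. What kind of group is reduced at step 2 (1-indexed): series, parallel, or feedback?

Answer: series

Working:
1. apply the feedback formula to H1, H2
2. combine H4, H5 in series
3. parallel reduction of [H1/(1+H1*H2)], H3, (H4*H5)
Step 2: series.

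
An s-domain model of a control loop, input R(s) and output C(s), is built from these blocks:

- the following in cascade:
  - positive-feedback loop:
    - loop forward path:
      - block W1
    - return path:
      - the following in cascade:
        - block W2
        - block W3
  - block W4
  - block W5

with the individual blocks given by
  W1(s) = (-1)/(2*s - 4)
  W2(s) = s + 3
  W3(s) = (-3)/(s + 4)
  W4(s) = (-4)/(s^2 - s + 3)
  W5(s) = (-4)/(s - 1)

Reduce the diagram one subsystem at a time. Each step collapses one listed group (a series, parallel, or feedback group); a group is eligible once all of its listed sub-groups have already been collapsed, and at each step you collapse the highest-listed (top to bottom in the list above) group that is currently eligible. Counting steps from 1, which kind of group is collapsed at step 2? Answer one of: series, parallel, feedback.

Step 1: multiply W2, W3 (series)
Step 2: collapse the loop (W1 forward, (W2*W3) return)
Step 3: cascade [W1/(1-W1*(W2*W3))], W4, W5
So the answer for step 2 is feedback.

Final answer: feedback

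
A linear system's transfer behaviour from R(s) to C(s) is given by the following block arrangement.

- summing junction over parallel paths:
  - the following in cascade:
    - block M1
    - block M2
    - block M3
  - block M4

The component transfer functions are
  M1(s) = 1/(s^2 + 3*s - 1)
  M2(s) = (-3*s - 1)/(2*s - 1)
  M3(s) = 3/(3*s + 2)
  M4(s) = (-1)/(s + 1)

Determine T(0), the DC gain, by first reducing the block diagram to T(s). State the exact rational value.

Answer: -5/2

Working:
1. series reduction of M1, M2, M3: (-9*s - 3)/(6*s^4 + 19*s^3 - 5*s^2 - 7*s + 2)
2. add (M1*M2*M3), M4 (parallel): (-6*s^4 - 19*s^3 - 4*s^2 - 5*s - 5)/(6*s^5 + 25*s^4 + 14*s^3 - 12*s^2 - 5*s + 2)
DC gain: substitute s = 0 into T(s) from step 2: T(0) = -5/2.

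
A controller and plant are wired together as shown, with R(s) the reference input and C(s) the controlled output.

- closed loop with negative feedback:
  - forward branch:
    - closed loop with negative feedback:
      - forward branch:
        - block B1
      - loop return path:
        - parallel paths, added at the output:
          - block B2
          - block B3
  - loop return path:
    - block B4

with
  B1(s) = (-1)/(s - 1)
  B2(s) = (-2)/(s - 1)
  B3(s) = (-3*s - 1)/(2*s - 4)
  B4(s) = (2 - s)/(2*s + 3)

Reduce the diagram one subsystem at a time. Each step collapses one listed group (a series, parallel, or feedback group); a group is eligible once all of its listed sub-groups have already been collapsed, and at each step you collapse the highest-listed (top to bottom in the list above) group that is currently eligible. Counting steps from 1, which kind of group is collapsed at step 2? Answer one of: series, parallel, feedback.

The answer is feedback.

Reasoning:
(1) parallel reduction of B2, B3
(2) feedback reduction of B1, (B2+B3)
(3) apply the feedback formula to [B1/(1+B1*(B2+B3))], B4
The group at step 2 is a feedback group.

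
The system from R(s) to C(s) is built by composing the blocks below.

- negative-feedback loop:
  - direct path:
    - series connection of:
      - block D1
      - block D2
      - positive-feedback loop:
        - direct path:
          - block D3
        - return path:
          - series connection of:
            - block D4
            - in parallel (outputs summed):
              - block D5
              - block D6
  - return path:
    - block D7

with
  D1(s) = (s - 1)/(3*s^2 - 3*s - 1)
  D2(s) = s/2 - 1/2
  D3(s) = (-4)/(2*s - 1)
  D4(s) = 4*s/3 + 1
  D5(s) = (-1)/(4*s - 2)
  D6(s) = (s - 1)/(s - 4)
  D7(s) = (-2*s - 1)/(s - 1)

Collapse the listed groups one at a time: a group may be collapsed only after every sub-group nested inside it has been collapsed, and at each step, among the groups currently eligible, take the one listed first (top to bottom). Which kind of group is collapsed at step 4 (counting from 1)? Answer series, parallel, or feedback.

Answer: series

Working:
Step 1. reduce the parallel group D5, D6
Step 2. reduce the series chain D4, (D5+D6)
Step 3. apply the feedback formula to D3, (D4*(D5+D6))
Step 4. series reduction of D1, D2, [D3/(1-D3*(D4*(D5+D6)))]
Step 5. reduce the feedback loop with forward (D1*D2*[D3/(1-D3*(D4*(D5+D6)))]) and return D7
At step 4 the group reduced is series.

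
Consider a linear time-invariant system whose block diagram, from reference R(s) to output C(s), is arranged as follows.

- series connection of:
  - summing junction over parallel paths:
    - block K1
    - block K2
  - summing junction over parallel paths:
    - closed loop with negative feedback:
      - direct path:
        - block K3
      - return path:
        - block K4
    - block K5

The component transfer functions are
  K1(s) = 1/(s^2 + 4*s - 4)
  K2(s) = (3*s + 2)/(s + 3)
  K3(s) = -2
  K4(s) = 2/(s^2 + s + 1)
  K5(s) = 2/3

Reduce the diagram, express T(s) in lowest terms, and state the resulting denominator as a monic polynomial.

Reducing step by step:

Step 1: reduce the parallel group K1, K2 = (3*s^3 + 14*s^2 - 3*s - 5)/(s^3 + 7*s^2 + 8*s - 12)
Step 2: collapse the loop (K3 forward, K4 return) = (-2*s^2 - 2*s - 2)/(s^2 + s - 3)
Step 3: sum the parallel branches [K3/(1+K3*K4)], K5 = (-4*s^2 - 4*s - 12)/(3*s^2 + 3*s - 9)
Step 4: reduce the series chain (K1+K2), ([K3/(1+K3*K4)]+K5) = (-12*s^5 - 68*s^4 - 80*s^3 - 136*s^2 + 56*s + 60)/(3*s^5 + 24*s^4 + 36*s^3 - 75*s^2 - 108*s + 108)
T(s) is the step-4 result (common factors already cancelled). Leading coefficient of the denominator: 3. Divide through by 3 for the monic polynomial.

Answer: s^5 + 8*s^4 + 12*s^3 - 25*s^2 - 36*s + 36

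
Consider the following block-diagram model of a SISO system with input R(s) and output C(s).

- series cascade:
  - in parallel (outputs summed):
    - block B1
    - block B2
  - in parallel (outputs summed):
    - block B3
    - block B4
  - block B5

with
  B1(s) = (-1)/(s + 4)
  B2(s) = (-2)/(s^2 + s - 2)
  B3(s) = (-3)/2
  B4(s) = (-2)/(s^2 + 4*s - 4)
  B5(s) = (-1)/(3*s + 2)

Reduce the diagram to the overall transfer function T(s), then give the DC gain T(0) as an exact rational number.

Step 1 - reduce the parallel group B1, B2 gives (-s^2 - 3*s - 6)/(s^3 + 5*s^2 + 2*s - 8)
Step 2 - reduce the parallel group B3, B4 gives (-3*s^2 - 12*s + 8)/(2*s^2 + 8*s - 8)
Step 3 - combine (B1+B2), (B3+B4), B5 in series gives (-3*s^4 - 21*s^3 - 46*s^2 - 48*s + 48)/(6*s^6 + 58*s^5 + 144*s^4 - 48*s^3 - 320*s^2 + 32*s + 128)
The step-3 result is T(s). Setting s = 0: T(0) = 48/128 = 3/8.

Therefore the answer is 3/8.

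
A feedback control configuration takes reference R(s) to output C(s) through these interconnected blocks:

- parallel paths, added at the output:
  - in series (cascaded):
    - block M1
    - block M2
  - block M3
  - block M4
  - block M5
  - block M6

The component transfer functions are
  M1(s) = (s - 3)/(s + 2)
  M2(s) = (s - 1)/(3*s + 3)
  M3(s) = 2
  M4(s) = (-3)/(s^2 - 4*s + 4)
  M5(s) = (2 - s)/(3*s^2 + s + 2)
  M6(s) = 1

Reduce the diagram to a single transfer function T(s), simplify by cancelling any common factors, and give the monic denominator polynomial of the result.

Answer: s^6 - 2*s^5/3 - 17*s^4/3 + 4*s^3/3 + 16*s^2/3 + 16*s/3 + 16/3

Working:
Step 1 - multiply M1, M2 (series), giving (s^2 - 4*s + 3)/(3*s^2 + 9*s + 6)
Step 2 - sum the parallel branches (M1*M2), M3, M4, M5, M6, giving (30*s^6 - 44*s^5 - 108*s^4 - 119*s^3 + 51*s^2 + 28*s + 180)/(9*s^6 - 6*s^5 - 51*s^4 + 12*s^3 + 48*s^2 + 48*s + 48)
No further cancellation is possible in the step-2 result, so that is T(s). Its denominator becomes monic after dividing by the leading coefficient 9.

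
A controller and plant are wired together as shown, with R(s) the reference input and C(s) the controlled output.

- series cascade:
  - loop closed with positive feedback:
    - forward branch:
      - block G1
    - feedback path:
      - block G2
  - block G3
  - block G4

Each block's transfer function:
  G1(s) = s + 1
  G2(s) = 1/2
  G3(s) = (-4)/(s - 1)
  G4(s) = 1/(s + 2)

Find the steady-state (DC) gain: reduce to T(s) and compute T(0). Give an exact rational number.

The answer is 4.

Reasoning:
1. feedback reduction of G1, G2 -> (-2*s - 2)/(s - 1)
2. multiply [G1/(1-G1*G2)], G3, G4 (series) -> (8*s + 8)/(s^3 - 3*s + 2)
The step-2 result is T(s). Setting s = 0: T(0) = 8/2 = 4.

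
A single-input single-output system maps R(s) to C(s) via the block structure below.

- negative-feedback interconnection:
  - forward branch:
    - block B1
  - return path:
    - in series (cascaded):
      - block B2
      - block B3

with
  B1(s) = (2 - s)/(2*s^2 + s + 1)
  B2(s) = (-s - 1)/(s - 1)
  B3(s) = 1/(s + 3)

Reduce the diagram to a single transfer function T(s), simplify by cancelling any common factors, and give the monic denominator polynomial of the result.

Step 1 - multiply B2, B3 (series): (-s - 1)/(s^2 + 2*s - 3)
Step 2 - collapse the loop (B1 forward, (B2*B3) return): (-s^3 + 7*s - 6)/(2*s^4 + 5*s^3 - 2*s^2 - 2*s - 5)
The result of step 2 is T(s) in lowest terms. Its denominator has leading coefficient 2; dividing the denominator through by 2 makes it monic.

Final answer: s^4 + 5*s^3/2 - s^2 - s - 5/2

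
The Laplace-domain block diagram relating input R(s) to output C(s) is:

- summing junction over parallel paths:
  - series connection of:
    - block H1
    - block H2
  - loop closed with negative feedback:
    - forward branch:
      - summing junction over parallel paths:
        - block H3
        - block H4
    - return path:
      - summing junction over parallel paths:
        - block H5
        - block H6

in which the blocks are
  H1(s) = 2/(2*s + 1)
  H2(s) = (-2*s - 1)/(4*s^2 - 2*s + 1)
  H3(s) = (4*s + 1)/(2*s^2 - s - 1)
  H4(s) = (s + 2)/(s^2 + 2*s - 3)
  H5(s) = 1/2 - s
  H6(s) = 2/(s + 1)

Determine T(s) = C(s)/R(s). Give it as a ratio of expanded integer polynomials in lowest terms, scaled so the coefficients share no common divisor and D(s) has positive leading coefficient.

Reducing step by step:

Step 1. series reduction of H1, H2 = (-2)/(4*s^2 - 2*s + 1)
Step 2. add H3, H4 (parallel) = (6*s^2 + 18*s + 5)/(2*s^3 + 5*s^2 - 4*s - 3)
Step 3. reduce the parallel group H5, H6 = (-2*s^2 - s + 5)/(2*s + 2)
Step 4. close the feedback loop around (H3+H4), (H5+H6) = (-12*s^3 - 48*s^2 - 46*s - 10)/(8*s^4 + 28*s^3 - 4*s^2 - 71*s - 19)
Step 5. combine (H1*H2), [(H3+H4)/(1+(H3+H4)*(H5+H6))] in parallel - this is the overall T(s), already in the required normalized form

Answer: (-48*s^5 - 184*s^4 - 156*s^3 + 12*s^2 + 116*s + 28)/(32*s^6 + 96*s^5 - 64*s^4 - 248*s^3 + 62*s^2 - 33*s - 19)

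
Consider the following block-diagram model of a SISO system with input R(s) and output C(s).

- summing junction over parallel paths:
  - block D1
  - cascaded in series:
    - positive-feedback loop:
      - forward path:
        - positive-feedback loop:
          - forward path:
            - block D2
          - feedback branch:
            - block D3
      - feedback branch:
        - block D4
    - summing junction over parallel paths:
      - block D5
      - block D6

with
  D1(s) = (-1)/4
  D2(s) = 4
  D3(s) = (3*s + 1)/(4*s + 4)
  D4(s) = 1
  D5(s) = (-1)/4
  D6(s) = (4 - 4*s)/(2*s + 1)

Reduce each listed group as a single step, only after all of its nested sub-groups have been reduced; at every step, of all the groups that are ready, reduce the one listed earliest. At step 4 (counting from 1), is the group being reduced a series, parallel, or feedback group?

Answer: series

Working:
[1] apply the feedback formula to D2, D3
[2] apply the feedback formula to [D2/(1-D2*D3)], D4
[3] sum the parallel branches D5, D6
[4] multiply [[D2/(1-D2*D3)]/(1-[D2/(1-D2*D3)]*D4)], (D5+D6) (series)
[5] parallel reduction of D1, ([[D2/(1-D2*D3)]/(1-[D2/(1-D2*D3)]*D4)]*(D5+D6))
Step 4: series.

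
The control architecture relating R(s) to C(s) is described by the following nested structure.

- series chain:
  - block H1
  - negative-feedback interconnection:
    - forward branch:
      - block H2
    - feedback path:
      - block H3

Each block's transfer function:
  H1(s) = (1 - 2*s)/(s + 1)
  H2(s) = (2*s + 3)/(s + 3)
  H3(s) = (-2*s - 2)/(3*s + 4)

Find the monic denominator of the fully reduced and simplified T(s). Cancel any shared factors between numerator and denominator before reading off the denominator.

1. feedback reduction of H2, H3; result (-6*s^2 - 17*s - 12)/(s^2 - 3*s - 6)
2. series reduction of H1, [H2/(1+H2*H3)]; result (12*s^3 + 28*s^2 + 7*s - 12)/(s^3 - 2*s^2 - 9*s - 6)
The result of step 2 is T(s) in lowest terms. Its denominator already has leading coefficient 1, so it is monic as it stands.

Hence the answer: s^3 - 2*s^2 - 9*s - 6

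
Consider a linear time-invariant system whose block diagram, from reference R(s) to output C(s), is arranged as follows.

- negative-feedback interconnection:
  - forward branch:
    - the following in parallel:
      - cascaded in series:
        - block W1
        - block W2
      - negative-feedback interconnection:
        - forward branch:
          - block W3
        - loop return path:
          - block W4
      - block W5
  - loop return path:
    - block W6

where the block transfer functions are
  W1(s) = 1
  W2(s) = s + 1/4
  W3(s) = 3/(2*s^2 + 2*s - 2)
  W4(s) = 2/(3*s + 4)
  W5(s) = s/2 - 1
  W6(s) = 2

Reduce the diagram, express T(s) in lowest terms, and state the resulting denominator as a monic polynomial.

Reducing step by step:

(1) reduce the series chain W1, W2 gives s + 1/4
(2) close the feedback loop around W3, W4 gives (9*s + 12)/(6*s^3 + 14*s^2 + 2*s - 2)
(3) parallel reduction of (W1*W2), [W3/(1+W3*W4)], W5 gives (18*s^4 + 33*s^3 - 15*s^2 + 9*s + 27)/(12*s^3 + 28*s^2 + 4*s - 4)
(4) reduce the feedback loop with forward ((W1*W2)+[W3/(1+W3*W4)]+W5) and return W6 gives (18*s^4 + 33*s^3 - 15*s^2 + 9*s + 27)/(36*s^4 + 78*s^3 - 2*s^2 + 22*s + 50)
Step 4 gives the fully reduced T(s), with no common factor left to cancel. The denominator's leading coefficient is 36, so divide each of its coefficients by 36 to get the monic form.

Answer: s^4 + 13*s^3/6 - s^2/18 + 11*s/18 + 25/18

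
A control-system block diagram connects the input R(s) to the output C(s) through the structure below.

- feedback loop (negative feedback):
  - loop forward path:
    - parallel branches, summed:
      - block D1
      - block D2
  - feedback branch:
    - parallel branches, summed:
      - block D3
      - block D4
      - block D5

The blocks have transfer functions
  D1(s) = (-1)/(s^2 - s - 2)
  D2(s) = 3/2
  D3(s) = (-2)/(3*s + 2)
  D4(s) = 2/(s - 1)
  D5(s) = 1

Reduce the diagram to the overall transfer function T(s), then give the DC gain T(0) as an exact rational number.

Step 1 - parallel reduction of D1, D2 = (3*s^2 - 3*s - 8)/(2*s^2 - 2*s - 4)
Step 2 - add D3, D4, D5 (parallel) = (3*s^2 + 3*s + 4)/(3*s^2 - s - 2)
Step 3 - collapse the loop ((D1+D2) forward, (D3+D4+D5) return) = (9*s^4 - 12*s^3 - 27*s^2 + 14*s + 16)/(15*s^4 - 8*s^3 - 35*s^2 - 28*s - 24)
That last expression is T(s); at s = 0 only the constant terms survive, so T(0) = 16/(-24) = -2/3.

Final answer: -2/3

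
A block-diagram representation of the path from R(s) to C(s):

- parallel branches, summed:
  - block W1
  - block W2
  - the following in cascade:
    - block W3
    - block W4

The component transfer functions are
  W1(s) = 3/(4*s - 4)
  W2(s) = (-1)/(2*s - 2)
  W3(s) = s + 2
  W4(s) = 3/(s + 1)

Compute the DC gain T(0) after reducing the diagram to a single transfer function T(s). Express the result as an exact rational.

The answer is 23/4.

Reasoning:
Step 1 - series reduction of W3, W4 -> (3*s + 6)/(s + 1)
Step 2 - combine W1, W2, (W3*W4) in parallel -> (12*s^2 + 13*s - 23)/(4*s^2 - 4)
DC gain: substitute s = 0 into T(s) from step 2: T(0) = -23/(-4) = 23/4.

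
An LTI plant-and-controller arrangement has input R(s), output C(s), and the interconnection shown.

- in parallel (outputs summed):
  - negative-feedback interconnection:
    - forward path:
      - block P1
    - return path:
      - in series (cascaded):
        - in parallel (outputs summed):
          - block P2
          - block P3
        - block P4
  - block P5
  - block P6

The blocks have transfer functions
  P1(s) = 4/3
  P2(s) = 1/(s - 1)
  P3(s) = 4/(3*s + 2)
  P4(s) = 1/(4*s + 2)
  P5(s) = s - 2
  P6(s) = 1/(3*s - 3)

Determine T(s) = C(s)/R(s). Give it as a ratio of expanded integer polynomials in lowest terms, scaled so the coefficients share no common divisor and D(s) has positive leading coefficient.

Reducing step by step:

Step 1. combine P2, P3 in parallel; result (7*s - 2)/(3*s^2 - s - 2)
Step 2. combine (P2+P3), P4 in series; result (7*s - 2)/(12*s^3 + 2*s^2 - 10*s - 4)
Step 3. collapse the loop (P1 forward, ((P2+P3)*P4) return); result (24*s^3 + 4*s^2 - 20*s - 8)/(18*s^3 + 3*s^2 - s - 10)
Step 4. sum the parallel branches [P1/(1+P1*((P2+P3)*P4))], P5, P6, which is the overall transfer function T(s) = C(s)/R(s) in lowest terms

Answer: (54*s^5 - 81*s^4 + 36*s^3 - 72*s^2 + 119*s - 46)/(54*s^4 - 45*s^3 - 12*s^2 - 27*s + 30)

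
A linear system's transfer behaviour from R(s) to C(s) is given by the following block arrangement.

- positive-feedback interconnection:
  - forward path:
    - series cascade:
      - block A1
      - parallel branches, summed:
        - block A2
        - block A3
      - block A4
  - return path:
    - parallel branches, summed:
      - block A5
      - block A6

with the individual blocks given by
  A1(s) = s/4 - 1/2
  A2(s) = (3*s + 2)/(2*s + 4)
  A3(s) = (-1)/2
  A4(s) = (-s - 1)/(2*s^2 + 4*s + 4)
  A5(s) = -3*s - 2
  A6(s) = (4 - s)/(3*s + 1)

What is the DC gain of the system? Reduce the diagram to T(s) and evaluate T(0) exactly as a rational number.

(1) sum the parallel branches A2, A3; result s/(s + 2)
(2) multiply A1, (A2+A3), A4 (series); result (-s^3 + s^2 + 2*s)/(8*s^3 + 32*s^2 + 48*s + 32)
(3) sum the parallel branches A5, A6; result (-9*s^2 - 10*s + 2)/(3*s + 1)
(4) close the feedback loop around (A1*(A2+A3)*A4), (A5+A6); result (3*s^4 - 2*s^3 - 7*s^2 - 2*s)/(9*s^5 - 23*s^4 - 134*s^3 - 194*s^2 - 140*s - 32)
That last expression is T(s); at s = 0 only the constant terms survive, so T(0) = 0/(-32) = 0.

Therefore the answer is 0.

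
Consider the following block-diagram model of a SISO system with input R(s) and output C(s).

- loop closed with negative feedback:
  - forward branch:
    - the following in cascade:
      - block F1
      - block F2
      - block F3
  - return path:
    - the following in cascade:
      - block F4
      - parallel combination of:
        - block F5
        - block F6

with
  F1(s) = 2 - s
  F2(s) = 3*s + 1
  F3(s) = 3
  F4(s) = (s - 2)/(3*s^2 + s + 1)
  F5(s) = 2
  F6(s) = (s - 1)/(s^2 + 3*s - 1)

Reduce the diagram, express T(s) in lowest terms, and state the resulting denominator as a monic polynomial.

Answer: s^5 - s^4/3 - 110*s^3/9 + 145*s^2/9 + 5*s/9 - 35/18

Working:
Step 1. series reduction of F1, F2, F3, giving -9*s^2 + 15*s + 6
Step 2. reduce the parallel group F5, F6, giving (2*s^2 + 7*s - 3)/(s^2 + 3*s - 1)
Step 3. cascade F4, (F5+F6), giving (2*s^3 + 3*s^2 - 17*s + 6)/(3*s^4 + 10*s^3 + s^2 + 2*s - 1)
Step 4. collapse the loop ((F1*F2*F3) forward, (F4*(F5+F6)) return), giving (27*s^6 + 45*s^5 - 159*s^4 - 57*s^3 - 45*s^2 + 3*s + 6)/(18*s^5 - 6*s^4 - 220*s^3 + 290*s^2 + 10*s - 35)
No further cancellation is possible in the step-4 result, so that is T(s). Its denominator becomes monic after dividing by the leading coefficient 18.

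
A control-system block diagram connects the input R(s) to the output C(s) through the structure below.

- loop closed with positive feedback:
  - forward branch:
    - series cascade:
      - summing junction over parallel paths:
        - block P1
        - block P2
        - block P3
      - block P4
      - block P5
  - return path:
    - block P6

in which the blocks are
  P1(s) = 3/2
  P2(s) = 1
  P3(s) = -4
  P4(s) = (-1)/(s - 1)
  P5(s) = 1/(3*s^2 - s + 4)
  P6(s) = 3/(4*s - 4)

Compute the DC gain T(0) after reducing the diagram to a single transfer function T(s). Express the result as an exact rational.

The answer is -12/23.

Reasoning:
Step 1: sum the parallel branches P1, P2, P3 = (-3)/2
Step 2: cascade (P1+P2+P3), P4, P5 = 3/(6*s^3 - 8*s^2 + 10*s - 8)
Step 3: apply the feedback formula to ((P1+P2+P3)*P4*P5), P6 = (12*s - 12)/(24*s^4 - 56*s^3 + 72*s^2 - 72*s + 23)
DC gain: substitute s = 0 into T(s) from step 3: T(0) = -12/23.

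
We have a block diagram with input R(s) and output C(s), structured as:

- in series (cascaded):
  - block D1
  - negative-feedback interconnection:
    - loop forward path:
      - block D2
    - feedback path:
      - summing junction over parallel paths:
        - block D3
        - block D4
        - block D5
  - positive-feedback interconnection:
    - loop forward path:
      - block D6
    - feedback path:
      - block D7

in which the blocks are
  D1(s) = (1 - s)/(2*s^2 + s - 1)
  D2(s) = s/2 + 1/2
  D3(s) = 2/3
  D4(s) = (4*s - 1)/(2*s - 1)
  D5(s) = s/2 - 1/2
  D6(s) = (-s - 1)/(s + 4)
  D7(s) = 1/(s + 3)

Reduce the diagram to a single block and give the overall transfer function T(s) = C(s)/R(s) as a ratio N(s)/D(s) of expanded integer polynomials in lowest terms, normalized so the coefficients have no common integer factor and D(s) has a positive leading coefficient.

Step 1. sum the parallel branches D3, D4, D5 gives (6*s^2 + 23*s - 7)/(12*s - 6)
Step 2. feedback reduction of D2, (D3+D4+D5) gives (12*s^2 + 6*s - 6)/(6*s^3 + 29*s^2 + 40*s - 19)
Step 3. close the feedback loop around D6, D7 gives (-s^2 - 4*s - 3)/(s^2 + 8*s + 13)
Step 4. reduce the series chain D1, [D2/(1+D2*(D3+D4+D5))], [D6/(1-D6*D7)] - this is the overall T(s), already in the required normalized form

Answer: (6*s^3 + 18*s^2 - 6*s - 18)/(6*s^5 + 77*s^4 + 350*s^3 + 678*s^2 + 368*s - 247)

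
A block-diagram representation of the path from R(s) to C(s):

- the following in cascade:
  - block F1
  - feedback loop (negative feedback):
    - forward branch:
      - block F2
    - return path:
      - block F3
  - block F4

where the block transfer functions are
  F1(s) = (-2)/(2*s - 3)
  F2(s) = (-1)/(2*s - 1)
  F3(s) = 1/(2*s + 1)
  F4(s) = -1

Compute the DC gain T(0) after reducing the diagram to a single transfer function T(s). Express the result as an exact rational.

1. collapse the loop (F2 forward, F3 return); result (-2*s - 1)/(4*s^2 - 2)
2. cascade F1, [F2/(1+F2*F3)], F4; result (-2*s - 1)/(4*s^3 - 6*s^2 - 2*s + 3)
The step-2 result is T(s). Setting s = 0: T(0) = -1/3.

Answer: -1/3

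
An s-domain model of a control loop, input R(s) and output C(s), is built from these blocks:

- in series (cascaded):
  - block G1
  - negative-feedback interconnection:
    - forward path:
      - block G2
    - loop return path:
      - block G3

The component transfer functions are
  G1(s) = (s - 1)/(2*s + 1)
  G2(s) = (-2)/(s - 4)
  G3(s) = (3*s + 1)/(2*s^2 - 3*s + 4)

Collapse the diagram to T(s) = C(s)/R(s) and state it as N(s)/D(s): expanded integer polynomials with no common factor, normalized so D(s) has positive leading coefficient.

[1] close the feedback loop around G2, G3, giving (-4*s^2 + 6*s - 8)/(2*s^3 - 11*s^2 + 10*s - 18)
[2] series reduction of G1, [G2/(1+G2*G3)], which is the overall transfer function T(s) = C(s)/R(s) in lowest terms

Final answer: (-4*s^3 + 10*s^2 - 14*s + 8)/(4*s^4 - 20*s^3 + 9*s^2 - 26*s - 18)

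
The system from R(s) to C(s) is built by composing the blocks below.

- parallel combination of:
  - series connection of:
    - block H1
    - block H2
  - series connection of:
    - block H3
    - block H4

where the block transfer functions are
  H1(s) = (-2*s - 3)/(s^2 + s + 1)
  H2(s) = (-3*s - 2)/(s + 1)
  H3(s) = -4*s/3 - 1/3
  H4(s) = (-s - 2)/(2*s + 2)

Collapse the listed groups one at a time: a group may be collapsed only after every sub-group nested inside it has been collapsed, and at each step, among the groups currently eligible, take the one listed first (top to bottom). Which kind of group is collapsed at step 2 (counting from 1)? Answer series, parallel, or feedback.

Answer: series

Working:
1. combine H1, H2 in series
2. reduce the series chain H3, H4
3. reduce the parallel group (H1*H2), (H3*H4)
Step 2: series.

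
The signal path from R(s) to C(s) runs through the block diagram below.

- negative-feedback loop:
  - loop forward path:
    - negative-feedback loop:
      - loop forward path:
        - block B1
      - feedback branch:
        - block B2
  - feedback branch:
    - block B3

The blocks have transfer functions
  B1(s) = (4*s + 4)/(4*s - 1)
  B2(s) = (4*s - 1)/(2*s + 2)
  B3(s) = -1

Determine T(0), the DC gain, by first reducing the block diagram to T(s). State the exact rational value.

(1) close the feedback loop around B1, B2; result (4*s + 4)/(12*s - 3)
(2) apply the feedback formula to [B1/(1+B1*B2)], B3; result (4*s + 4)/(8*s - 7)
DC gain: substitute s = 0 into T(s) from step 2: T(0) = 4/(-7) = -4/7.

Hence the answer: -4/7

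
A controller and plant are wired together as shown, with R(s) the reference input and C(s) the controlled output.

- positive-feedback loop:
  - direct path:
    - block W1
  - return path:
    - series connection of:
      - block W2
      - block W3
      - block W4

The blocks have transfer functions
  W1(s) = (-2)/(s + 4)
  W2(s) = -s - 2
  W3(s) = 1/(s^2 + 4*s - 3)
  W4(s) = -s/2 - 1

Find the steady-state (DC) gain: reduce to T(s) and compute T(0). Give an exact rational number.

First reduce the diagram to T(s).

Step 1: multiply W2, W3, W4 (series); result (s^2 + 4*s + 4)/(2*s^2 + 8*s - 6)
Step 2: apply the feedback formula to W1, (W2*W3*W4); result (-2*s^2 - 8*s + 6)/(s^3 + 9*s^2 + 17*s - 8)
Evaluating the step-2 result (the overall T(s)) at s = 0 gives T(0) = 6/(-8) = -3/4.

Answer: -3/4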